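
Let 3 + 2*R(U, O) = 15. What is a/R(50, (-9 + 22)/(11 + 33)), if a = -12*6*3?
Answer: -36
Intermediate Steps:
R(U, O) = 6 (R(U, O) = -3/2 + (1/2)*15 = -3/2 + 15/2 = 6)
a = -216 (a = -72*3 = -216)
a/R(50, (-9 + 22)/(11 + 33)) = -216/6 = -216*1/6 = -36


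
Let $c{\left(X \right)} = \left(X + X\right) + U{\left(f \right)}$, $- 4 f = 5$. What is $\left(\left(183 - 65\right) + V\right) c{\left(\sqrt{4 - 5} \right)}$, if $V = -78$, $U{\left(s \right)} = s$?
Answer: $-50 + 80 i \approx -50.0 + 80.0 i$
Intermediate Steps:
$f = - \frac{5}{4}$ ($f = \left(- \frac{1}{4}\right) 5 = - \frac{5}{4} \approx -1.25$)
$c{\left(X \right)} = - \frac{5}{4} + 2 X$ ($c{\left(X \right)} = \left(X + X\right) - \frac{5}{4} = 2 X - \frac{5}{4} = - \frac{5}{4} + 2 X$)
$\left(\left(183 - 65\right) + V\right) c{\left(\sqrt{4 - 5} \right)} = \left(\left(183 - 65\right) - 78\right) \left(- \frac{5}{4} + 2 \sqrt{4 - 5}\right) = \left(118 - 78\right) \left(- \frac{5}{4} + 2 \sqrt{-1}\right) = 40 \left(- \frac{5}{4} + 2 i\right) = -50 + 80 i$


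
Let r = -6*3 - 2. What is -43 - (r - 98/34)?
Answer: -342/17 ≈ -20.118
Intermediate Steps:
r = -20 (r = -18 - 2 = -20)
-43 - (r - 98/34) = -43 - (-20 - 98/34) = -43 - (-20 - 1*49/17) = -43 - (-20 - 49/17) = -43 - 1*(-389/17) = -43 + 389/17 = -342/17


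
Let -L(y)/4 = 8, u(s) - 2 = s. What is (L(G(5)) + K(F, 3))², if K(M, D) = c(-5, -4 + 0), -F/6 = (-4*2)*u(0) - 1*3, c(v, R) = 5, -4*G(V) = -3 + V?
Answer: 729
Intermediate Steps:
u(s) = 2 + s
G(V) = ¾ - V/4 (G(V) = -(-3 + V)/4 = ¾ - V/4)
L(y) = -32 (L(y) = -4*8 = -32)
F = 114 (F = -6*((-4*2)*(2 + 0) - 1*3) = -6*(-8*2 - 3) = -6*(-16 - 3) = -6*(-19) = 114)
K(M, D) = 5
(L(G(5)) + K(F, 3))² = (-32 + 5)² = (-27)² = 729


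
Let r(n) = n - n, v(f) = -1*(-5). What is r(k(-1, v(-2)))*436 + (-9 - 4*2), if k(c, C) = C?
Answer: -17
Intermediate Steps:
v(f) = 5
r(n) = 0
r(k(-1, v(-2)))*436 + (-9 - 4*2) = 0*436 + (-9 - 4*2) = 0 + (-9 - 8) = 0 - 17 = -17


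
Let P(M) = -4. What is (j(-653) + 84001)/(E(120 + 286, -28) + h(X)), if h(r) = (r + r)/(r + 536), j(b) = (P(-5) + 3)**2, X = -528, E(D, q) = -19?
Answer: -84002/151 ≈ -556.30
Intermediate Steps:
j(b) = 1 (j(b) = (-4 + 3)**2 = (-1)**2 = 1)
h(r) = 2*r/(536 + r) (h(r) = (2*r)/(536 + r) = 2*r/(536 + r))
(j(-653) + 84001)/(E(120 + 286, -28) + h(X)) = (1 + 84001)/(-19 + 2*(-528)/(536 - 528)) = 84002/(-19 + 2*(-528)/8) = 84002/(-19 + 2*(-528)*(1/8)) = 84002/(-19 - 132) = 84002/(-151) = 84002*(-1/151) = -84002/151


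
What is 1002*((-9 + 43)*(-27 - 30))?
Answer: -1941876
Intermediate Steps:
1002*((-9 + 43)*(-27 - 30)) = 1002*(34*(-57)) = 1002*(-1938) = -1941876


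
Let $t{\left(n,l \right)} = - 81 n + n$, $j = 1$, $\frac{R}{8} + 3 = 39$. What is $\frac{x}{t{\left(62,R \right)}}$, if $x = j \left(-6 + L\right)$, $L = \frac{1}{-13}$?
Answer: $\frac{79}{64480} \approx 0.0012252$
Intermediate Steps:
$R = 288$ ($R = -24 + 8 \cdot 39 = -24 + 312 = 288$)
$L = - \frac{1}{13} \approx -0.076923$
$t{\left(n,l \right)} = - 80 n$
$x = - \frac{79}{13}$ ($x = 1 \left(-6 - \frac{1}{13}\right) = 1 \left(- \frac{79}{13}\right) = - \frac{79}{13} \approx -6.0769$)
$\frac{x}{t{\left(62,R \right)}} = - \frac{79}{13 \left(\left(-80\right) 62\right)} = - \frac{79}{13 \left(-4960\right)} = \left(- \frac{79}{13}\right) \left(- \frac{1}{4960}\right) = \frac{79}{64480}$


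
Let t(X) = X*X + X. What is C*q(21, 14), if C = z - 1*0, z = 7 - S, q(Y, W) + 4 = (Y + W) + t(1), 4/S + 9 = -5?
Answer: 1683/7 ≈ 240.43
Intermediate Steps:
S = -2/7 (S = 4/(-9 - 5) = 4/(-14) = 4*(-1/14) = -2/7 ≈ -0.28571)
t(X) = X + X**2 (t(X) = X**2 + X = X + X**2)
q(Y, W) = -2 + W + Y (q(Y, W) = -4 + ((Y + W) + 1*(1 + 1)) = -4 + ((W + Y) + 1*2) = -4 + ((W + Y) + 2) = -4 + (2 + W + Y) = -2 + W + Y)
z = 51/7 (z = 7 - 1*(-2/7) = 7 + 2/7 = 51/7 ≈ 7.2857)
C = 51/7 (C = 51/7 - 1*0 = 51/7 + 0 = 51/7 ≈ 7.2857)
C*q(21, 14) = 51*(-2 + 14 + 21)/7 = (51/7)*33 = 1683/7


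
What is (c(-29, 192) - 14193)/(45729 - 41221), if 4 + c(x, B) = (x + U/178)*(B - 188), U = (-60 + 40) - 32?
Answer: -1273961/401212 ≈ -3.1753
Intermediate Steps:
U = -52 (U = -20 - 32 = -52)
c(x, B) = -4 + (-188 + B)*(-26/89 + x) (c(x, B) = -4 + (x - 52/178)*(B - 188) = -4 + (x - 52*1/178)*(-188 + B) = -4 + (x - 26/89)*(-188 + B) = -4 + (-26/89 + x)*(-188 + B) = -4 + (-188 + B)*(-26/89 + x))
(c(-29, 192) - 14193)/(45729 - 41221) = ((4532/89 - 188*(-29) - 26/89*192 + 192*(-29)) - 14193)/(45729 - 41221) = ((4532/89 + 5452 - 4992/89 - 5568) - 14193)/4508 = (-10784/89 - 14193)*(1/4508) = -1273961/89*1/4508 = -1273961/401212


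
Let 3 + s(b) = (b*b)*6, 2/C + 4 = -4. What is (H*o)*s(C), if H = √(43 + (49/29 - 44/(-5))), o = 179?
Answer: -3759*√281155/580 ≈ -3436.5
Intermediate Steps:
C = -¼ (C = 2/(-4 - 4) = 2/(-8) = 2*(-⅛) = -¼ ≈ -0.25000)
s(b) = -3 + 6*b² (s(b) = -3 + (b*b)*6 = -3 + b²*6 = -3 + 6*b²)
H = 2*√281155/145 (H = √(43 + (49*(1/29) - 44*(-⅕))) = √(43 + (49/29 + 44/5)) = √(43 + 1521/145) = √(7756/145) = 2*√281155/145 ≈ 7.3137)
(H*o)*s(C) = ((2*√281155/145)*179)*(-3 + 6*(-¼)²) = (358*√281155/145)*(-3 + 6*(1/16)) = (358*√281155/145)*(-3 + 3/8) = (358*√281155/145)*(-21/8) = -3759*√281155/580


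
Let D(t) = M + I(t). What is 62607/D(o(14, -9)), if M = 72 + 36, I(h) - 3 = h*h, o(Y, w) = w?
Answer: 20869/64 ≈ 326.08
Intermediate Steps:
I(h) = 3 + h**2 (I(h) = 3 + h*h = 3 + h**2)
M = 108
D(t) = 111 + t**2 (D(t) = 108 + (3 + t**2) = 111 + t**2)
62607/D(o(14, -9)) = 62607/(111 + (-9)**2) = 62607/(111 + 81) = 62607/192 = 62607*(1/192) = 20869/64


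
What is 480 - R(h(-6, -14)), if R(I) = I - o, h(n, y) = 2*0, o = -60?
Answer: 420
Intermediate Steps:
h(n, y) = 0
R(I) = 60 + I (R(I) = I - 1*(-60) = I + 60 = 60 + I)
480 - R(h(-6, -14)) = 480 - (60 + 0) = 480 - 1*60 = 480 - 60 = 420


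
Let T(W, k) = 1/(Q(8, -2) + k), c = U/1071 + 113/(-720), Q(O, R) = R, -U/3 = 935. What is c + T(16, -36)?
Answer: -268349/95760 ≈ -2.8023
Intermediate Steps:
U = -2805 (U = -3*935 = -2805)
c = -13991/5040 (c = -2805/1071 + 113/(-720) = -2805*1/1071 + 113*(-1/720) = -55/21 - 113/720 = -13991/5040 ≈ -2.7760)
T(W, k) = 1/(-2 + k)
c + T(16, -36) = -13991/5040 + 1/(-2 - 36) = -13991/5040 + 1/(-38) = -13991/5040 - 1/38 = -268349/95760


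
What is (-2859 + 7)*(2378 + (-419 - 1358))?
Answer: -1714052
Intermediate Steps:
(-2859 + 7)*(2378 + (-419 - 1358)) = -2852*(2378 - 1777) = -2852*601 = -1714052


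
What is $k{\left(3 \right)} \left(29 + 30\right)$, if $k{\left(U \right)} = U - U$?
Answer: $0$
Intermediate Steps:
$k{\left(U \right)} = 0$
$k{\left(3 \right)} \left(29 + 30\right) = 0 \left(29 + 30\right) = 0 \cdot 59 = 0$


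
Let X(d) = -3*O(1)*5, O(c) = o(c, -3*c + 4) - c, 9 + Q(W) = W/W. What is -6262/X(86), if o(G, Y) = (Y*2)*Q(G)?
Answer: -6262/255 ≈ -24.557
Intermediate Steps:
Q(W) = -8 (Q(W) = -9 + W/W = -9 + 1 = -8)
o(G, Y) = -16*Y (o(G, Y) = (Y*2)*(-8) = (2*Y)*(-8) = -16*Y)
O(c) = -64 + 47*c (O(c) = -16*(-3*c + 4) - c = -16*(4 - 3*c) - c = (-64 + 48*c) - c = -64 + 47*c)
X(d) = 255 (X(d) = -3*(-64 + 47*1)*5 = -3*(-64 + 47)*5 = -3*(-17)*5 = 51*5 = 255)
-6262/X(86) = -6262/255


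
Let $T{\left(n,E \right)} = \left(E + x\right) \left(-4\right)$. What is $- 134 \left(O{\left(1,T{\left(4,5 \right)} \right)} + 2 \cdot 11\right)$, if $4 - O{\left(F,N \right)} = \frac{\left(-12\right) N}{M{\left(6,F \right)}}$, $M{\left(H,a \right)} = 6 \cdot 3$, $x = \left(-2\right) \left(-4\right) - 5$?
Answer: $- \frac{1876}{3} \approx -625.33$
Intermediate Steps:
$x = 3$ ($x = 8 - 5 = 3$)
$M{\left(H,a \right)} = 18$
$T{\left(n,E \right)} = -12 - 4 E$ ($T{\left(n,E \right)} = \left(E + 3\right) \left(-4\right) = \left(3 + E\right) \left(-4\right) = -12 - 4 E$)
$O{\left(F,N \right)} = 4 + \frac{2 N}{3}$ ($O{\left(F,N \right)} = 4 - \frac{\left(-12\right) N}{18} = 4 - - 12 N \frac{1}{18} = 4 - - \frac{2 N}{3} = 4 + \frac{2 N}{3}$)
$- 134 \left(O{\left(1,T{\left(4,5 \right)} \right)} + 2 \cdot 11\right) = - 134 \left(\left(4 + \frac{2 \left(-12 - 20\right)}{3}\right) + 2 \cdot 11\right) = - 134 \left(\left(4 + \frac{2 \left(-12 - 20\right)}{3}\right) + 22\right) = - 134 \left(\left(4 + \frac{2}{3} \left(-32\right)\right) + 22\right) = - 134 \left(\left(4 - \frac{64}{3}\right) + 22\right) = - 134 \left(- \frac{52}{3} + 22\right) = \left(-134\right) \frac{14}{3} = - \frac{1876}{3}$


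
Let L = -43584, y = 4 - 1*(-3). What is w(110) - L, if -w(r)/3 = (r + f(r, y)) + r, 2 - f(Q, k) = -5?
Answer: 42903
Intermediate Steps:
y = 7 (y = 4 + 3 = 7)
f(Q, k) = 7 (f(Q, k) = 2 - 1*(-5) = 2 + 5 = 7)
w(r) = -21 - 6*r (w(r) = -3*((r + 7) + r) = -3*((7 + r) + r) = -3*(7 + 2*r) = -21 - 6*r)
w(110) - L = (-21 - 6*110) - 1*(-43584) = (-21 - 660) + 43584 = -681 + 43584 = 42903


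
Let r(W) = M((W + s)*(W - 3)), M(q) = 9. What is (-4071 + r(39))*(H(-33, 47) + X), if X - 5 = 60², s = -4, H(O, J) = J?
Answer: -14834424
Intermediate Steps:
X = 3605 (X = 5 + 60² = 5 + 3600 = 3605)
r(W) = 9
(-4071 + r(39))*(H(-33, 47) + X) = (-4071 + 9)*(47 + 3605) = -4062*3652 = -14834424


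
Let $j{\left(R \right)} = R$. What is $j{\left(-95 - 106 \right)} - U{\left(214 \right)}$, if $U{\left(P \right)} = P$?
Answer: $-415$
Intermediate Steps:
$j{\left(-95 - 106 \right)} - U{\left(214 \right)} = \left(-95 - 106\right) - 214 = -201 - 214 = -415$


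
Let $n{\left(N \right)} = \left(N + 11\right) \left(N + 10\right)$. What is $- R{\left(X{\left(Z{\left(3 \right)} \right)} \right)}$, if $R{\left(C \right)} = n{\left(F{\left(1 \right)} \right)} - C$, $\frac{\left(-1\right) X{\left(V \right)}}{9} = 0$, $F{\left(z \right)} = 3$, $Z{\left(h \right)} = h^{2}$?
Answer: $-182$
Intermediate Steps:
$X{\left(V \right)} = 0$ ($X{\left(V \right)} = \left(-9\right) 0 = 0$)
$n{\left(N \right)} = \left(10 + N\right) \left(11 + N\right)$ ($n{\left(N \right)} = \left(11 + N\right) \left(10 + N\right) = \left(10 + N\right) \left(11 + N\right)$)
$R{\left(C \right)} = 182 - C$ ($R{\left(C \right)} = \left(110 + 3^{2} + 21 \cdot 3\right) - C = \left(110 + 9 + 63\right) - C = 182 - C$)
$- R{\left(X{\left(Z{\left(3 \right)} \right)} \right)} = - (182 - 0) = - (182 + 0) = \left(-1\right) 182 = -182$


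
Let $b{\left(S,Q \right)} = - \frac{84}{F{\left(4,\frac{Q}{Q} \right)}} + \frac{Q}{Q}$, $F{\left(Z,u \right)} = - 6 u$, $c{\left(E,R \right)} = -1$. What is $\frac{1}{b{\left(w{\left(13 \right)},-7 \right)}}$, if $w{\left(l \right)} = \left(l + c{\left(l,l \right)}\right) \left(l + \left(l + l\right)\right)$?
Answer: $\frac{1}{15} \approx 0.066667$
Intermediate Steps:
$w{\left(l \right)} = 3 l \left(-1 + l\right)$ ($w{\left(l \right)} = \left(l - 1\right) \left(l + \left(l + l\right)\right) = \left(-1 + l\right) \left(l + 2 l\right) = \left(-1 + l\right) 3 l = 3 l \left(-1 + l\right)$)
$b{\left(S,Q \right)} = 15$ ($b{\left(S,Q \right)} = - \frac{84}{\left(-6\right) \frac{Q}{Q}} + \frac{Q}{Q} = - \frac{84}{\left(-6\right) 1} + 1 = - \frac{84}{-6} + 1 = \left(-84\right) \left(- \frac{1}{6}\right) + 1 = 14 + 1 = 15$)
$\frac{1}{b{\left(w{\left(13 \right)},-7 \right)}} = \frac{1}{15}$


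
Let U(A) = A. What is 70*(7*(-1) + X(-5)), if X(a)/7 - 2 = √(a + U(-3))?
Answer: 490 + 980*I*√2 ≈ 490.0 + 1385.9*I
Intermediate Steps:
X(a) = 14 + 7*√(-3 + a) (X(a) = 14 + 7*√(a - 3) = 14 + 7*√(-3 + a))
70*(7*(-1) + X(-5)) = 70*(7*(-1) + (14 + 7*√(-3 - 5))) = 70*(-7 + (14 + 7*√(-8))) = 70*(-7 + (14 + 7*(2*I*√2))) = 70*(-7 + (14 + 14*I*√2)) = 70*(7 + 14*I*√2) = 490 + 980*I*√2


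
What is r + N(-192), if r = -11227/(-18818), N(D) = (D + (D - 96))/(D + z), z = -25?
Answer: 11468899/4083506 ≈ 2.8086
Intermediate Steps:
N(D) = (-96 + 2*D)/(-25 + D) (N(D) = (D + (D - 96))/(D - 25) = (D + (-96 + D))/(-25 + D) = (-96 + 2*D)/(-25 + D))
r = 11227/18818 (r = -11227*(-1/18818) = 11227/18818 ≈ 0.59661)
r + N(-192) = 11227/18818 + 2*(-48 - 192)/(-25 - 192) = 11227/18818 + 2*(-240)/(-217) = 11227/18818 + 2*(-1/217)*(-240) = 11227/18818 + 480/217 = 11468899/4083506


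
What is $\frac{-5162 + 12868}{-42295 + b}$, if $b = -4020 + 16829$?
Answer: $- \frac{3853}{14743} \approx -0.26134$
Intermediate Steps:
$b = 12809$
$\frac{-5162 + 12868}{-42295 + b} = \frac{-5162 + 12868}{-42295 + 12809} = \frac{7706}{-29486} = 7706 \left(- \frac{1}{29486}\right) = - \frac{3853}{14743}$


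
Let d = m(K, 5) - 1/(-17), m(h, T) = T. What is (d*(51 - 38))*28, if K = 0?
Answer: 31304/17 ≈ 1841.4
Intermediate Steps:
d = 86/17 (d = 5 - 1/(-17) = 5 - 1*(-1/17) = 5 + 1/17 = 86/17 ≈ 5.0588)
(d*(51 - 38))*28 = (86*(51 - 38)/17)*28 = ((86/17)*13)*28 = (1118/17)*28 = 31304/17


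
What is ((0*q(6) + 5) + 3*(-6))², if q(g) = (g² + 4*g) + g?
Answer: 169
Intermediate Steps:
q(g) = g² + 5*g
((0*q(6) + 5) + 3*(-6))² = ((0*(6*(5 + 6)) + 5) + 3*(-6))² = ((0*(6*11) + 5) - 18)² = ((0*66 + 5) - 18)² = ((0 + 5) - 18)² = (5 - 18)² = (-13)² = 169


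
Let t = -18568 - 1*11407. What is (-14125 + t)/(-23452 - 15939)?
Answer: 44100/39391 ≈ 1.1195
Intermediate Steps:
t = -29975 (t = -18568 - 11407 = -29975)
(-14125 + t)/(-23452 - 15939) = (-14125 - 29975)/(-23452 - 15939) = -44100/(-39391) = -44100*(-1/39391) = 44100/39391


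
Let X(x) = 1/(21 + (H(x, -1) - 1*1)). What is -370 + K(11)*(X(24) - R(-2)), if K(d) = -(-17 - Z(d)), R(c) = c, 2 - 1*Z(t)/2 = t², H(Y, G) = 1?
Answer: -17273/21 ≈ -822.52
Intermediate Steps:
Z(t) = 4 - 2*t²
X(x) = 1/21 (X(x) = 1/(21 + (1 - 1*1)) = 1/(21 + (1 - 1)) = 1/(21 + 0) = 1/21)
K(d) = 21 - 2*d² (K(d) = -(-17 - (4 - 2*d²)) = -(-17 + (-4 + 2*d²)) = -(-21 + 2*d²) = 21 - 2*d²)
-370 + K(11)*(X(24) - R(-2)) = -370 + (21 - 2*11²)*(1/21 - 1*(-2)) = -370 + (21 - 2*121)*(1/21 + 2) = -370 + (21 - 242)*(43/21) = -370 - 221*43/21 = -370 - 9503/21 = -17273/21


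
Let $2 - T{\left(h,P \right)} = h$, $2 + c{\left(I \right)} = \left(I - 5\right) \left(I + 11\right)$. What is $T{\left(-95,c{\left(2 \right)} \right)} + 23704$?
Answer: $23801$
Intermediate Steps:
$c{\left(I \right)} = -2 + \left(-5 + I\right) \left(11 + I\right)$ ($c{\left(I \right)} = -2 + \left(I - 5\right) \left(I + 11\right) = -2 + \left(-5 + I\right) \left(11 + I\right)$)
$T{\left(h,P \right)} = 2 - h$
$T{\left(-95,c{\left(2 \right)} \right)} + 23704 = \left(2 - -95\right) + 23704 = \left(2 + 95\right) + 23704 = 97 + 23704 = 23801$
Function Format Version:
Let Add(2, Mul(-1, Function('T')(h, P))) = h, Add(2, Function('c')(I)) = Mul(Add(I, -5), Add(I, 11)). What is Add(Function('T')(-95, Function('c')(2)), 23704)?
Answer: 23801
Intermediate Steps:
Function('c')(I) = Add(-2, Mul(Add(-5, I), Add(11, I))) (Function('c')(I) = Add(-2, Mul(Add(I, -5), Add(I, 11))) = Add(-2, Mul(Add(-5, I), Add(11, I))))
Function('T')(h, P) = Add(2, Mul(-1, h))
Add(Function('T')(-95, Function('c')(2)), 23704) = Add(Add(2, Mul(-1, -95)), 23704) = Add(Add(2, 95), 23704) = Add(97, 23704) = 23801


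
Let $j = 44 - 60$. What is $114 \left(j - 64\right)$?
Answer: $-9120$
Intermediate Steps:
$j = -16$ ($j = 44 - 60 = -16$)
$114 \left(j - 64\right) = 114 \left(-16 - 64\right) = 114 \left(-80\right) = -9120$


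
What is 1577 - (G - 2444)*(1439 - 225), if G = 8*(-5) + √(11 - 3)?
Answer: 3017153 - 2428*√2 ≈ 3.0137e+6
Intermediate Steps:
G = -40 + 2*√2 (G = -40 + √8 = -40 + 2*√2 ≈ -37.172)
1577 - (G - 2444)*(1439 - 225) = 1577 - ((-40 + 2*√2) - 2444)*(1439 - 225) = 1577 - (-2484 + 2*√2)*1214 = 1577 - (-3015576 + 2428*√2) = 1577 + (3015576 - 2428*√2) = 3017153 - 2428*√2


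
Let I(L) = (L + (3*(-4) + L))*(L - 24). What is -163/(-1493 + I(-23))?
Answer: -163/1233 ≈ -0.13220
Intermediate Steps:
I(L) = (-24 + L)*(-12 + 2*L) (I(L) = (L + (-12 + L))*(-24 + L) = (-12 + 2*L)*(-24 + L) = (-24 + L)*(-12 + 2*L))
-163/(-1493 + I(-23)) = -163/(-1493 + (288 - 60*(-23) + 2*(-23)²)) = -163/(-1493 + (288 + 1380 + 2*529)) = -163/(-1493 + (288 + 1380 + 1058)) = -163/(-1493 + 2726) = -163/1233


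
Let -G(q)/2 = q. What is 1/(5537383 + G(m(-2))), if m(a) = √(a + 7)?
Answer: 5537383/30662610488669 + 2*√5/30662610488669 ≈ 1.8059e-7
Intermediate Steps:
m(a) = √(7 + a)
G(q) = -2*q
1/(5537383 + G(m(-2))) = 1/(5537383 - 2*√(7 - 2)) = 1/(5537383 - 2*√5)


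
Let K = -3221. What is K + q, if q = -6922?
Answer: -10143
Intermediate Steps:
K + q = -3221 - 6922 = -10143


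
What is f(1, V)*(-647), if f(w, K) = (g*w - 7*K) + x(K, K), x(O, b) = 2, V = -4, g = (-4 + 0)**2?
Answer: -29762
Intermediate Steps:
g = 16 (g = (-4)**2 = 16)
f(w, K) = 2 - 7*K + 16*w (f(w, K) = (16*w - 7*K) + 2 = (-7*K + 16*w) + 2 = 2 - 7*K + 16*w)
f(1, V)*(-647) = (2 - 7*(-4) + 16*1)*(-647) = (2 + 28 + 16)*(-647) = 46*(-647) = -29762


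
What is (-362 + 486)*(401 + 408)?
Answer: 100316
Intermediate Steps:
(-362 + 486)*(401 + 408) = 124*809 = 100316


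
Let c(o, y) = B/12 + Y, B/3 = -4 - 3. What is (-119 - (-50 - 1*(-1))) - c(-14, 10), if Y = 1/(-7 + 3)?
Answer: -68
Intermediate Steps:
Y = -1/4 (Y = 1/(-4) = -1/4 ≈ -0.25000)
B = -21 (B = 3*(-4 - 3) = 3*(-7) = -21)
c(o, y) = -2 (c(o, y) = -21/12 - 1/4 = -21*1/12 - 1/4 = -7/4 - 1/4 = -2)
(-119 - (-50 - 1*(-1))) - c(-14, 10) = (-119 - (-50 - 1*(-1))) - 1*(-2) = (-119 - (-50 + 1)) + 2 = (-119 - 1*(-49)) + 2 = (-119 + 49) + 2 = -70 + 2 = -68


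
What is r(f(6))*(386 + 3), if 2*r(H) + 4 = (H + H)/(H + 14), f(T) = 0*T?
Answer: -778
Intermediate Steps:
f(T) = 0
r(H) = -2 + H/(14 + H) (r(H) = -2 + ((H + H)/(H + 14))/2 = -2 + ((2*H)/(14 + H))/2 = -2 + (2*H/(14 + H))/2 = -2 + H/(14 + H))
r(f(6))*(386 + 3) = ((-28 - 1*0)/(14 + 0))*(386 + 3) = ((-28 + 0)/14)*389 = ((1/14)*(-28))*389 = -2*389 = -778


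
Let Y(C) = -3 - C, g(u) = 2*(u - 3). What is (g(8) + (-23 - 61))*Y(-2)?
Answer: 74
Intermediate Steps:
g(u) = -6 + 2*u (g(u) = 2*(-3 + u) = -6 + 2*u)
(g(8) + (-23 - 61))*Y(-2) = ((-6 + 2*8) + (-23 - 61))*(-3 - 1*(-2)) = ((-6 + 16) - 84)*(-3 + 2) = (10 - 84)*(-1) = -74*(-1) = 74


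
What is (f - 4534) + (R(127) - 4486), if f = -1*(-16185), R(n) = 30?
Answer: 7195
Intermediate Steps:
f = 16185
(f - 4534) + (R(127) - 4486) = (16185 - 4534) + (30 - 4486) = 11651 - 4456 = 7195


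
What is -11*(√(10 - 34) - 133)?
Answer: 1463 - 22*I*√6 ≈ 1463.0 - 53.889*I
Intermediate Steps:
-11*(√(10 - 34) - 133) = -11*(√(-24) - 133) = -11*(2*I*√6 - 133) = -11*(-133 + 2*I*√6) = 1463 - 22*I*√6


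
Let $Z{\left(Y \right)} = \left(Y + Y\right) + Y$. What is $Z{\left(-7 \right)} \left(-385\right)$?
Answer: $8085$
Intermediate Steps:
$Z{\left(Y \right)} = 3 Y$ ($Z{\left(Y \right)} = 2 Y + Y = 3 Y$)
$Z{\left(-7 \right)} \left(-385\right) = 3 \left(-7\right) \left(-385\right) = \left(-21\right) \left(-385\right) = 8085$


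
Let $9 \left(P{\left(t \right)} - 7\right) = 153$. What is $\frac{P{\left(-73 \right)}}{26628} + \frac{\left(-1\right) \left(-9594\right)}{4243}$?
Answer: $\frac{21297572}{9415217} \approx 2.262$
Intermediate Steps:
$P{\left(t \right)} = 24$ ($P{\left(t \right)} = 7 + \frac{1}{9} \cdot 153 = 7 + 17 = 24$)
$\frac{P{\left(-73 \right)}}{26628} + \frac{\left(-1\right) \left(-9594\right)}{4243} = \frac{24}{26628} + \frac{\left(-1\right) \left(-9594\right)}{4243} = 24 \cdot \frac{1}{26628} + 9594 \cdot \frac{1}{4243} = \frac{2}{2219} + \frac{9594}{4243} = \frac{21297572}{9415217}$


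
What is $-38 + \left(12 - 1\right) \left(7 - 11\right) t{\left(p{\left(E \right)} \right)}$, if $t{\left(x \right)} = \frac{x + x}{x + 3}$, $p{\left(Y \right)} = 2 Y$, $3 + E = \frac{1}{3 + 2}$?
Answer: $- \frac{2958}{13} \approx -227.54$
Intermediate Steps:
$E = - \frac{14}{5}$ ($E = -3 + \frac{1}{3 + 2} = -3 + \frac{1}{5} = - \frac{14}{5} \approx -2.8$)
$t{\left(x \right)} = \frac{2 x}{3 + x}$
$-38 + \left(12 - 1\right) \left(7 - 11\right) t{\left(p{\left(E \right)} \right)} = -38 + \left(12 - 1\right) \left(7 - 11\right) \frac{2 \cdot 2 \left(- \frac{14}{5}\right)}{3 + 2 \left(- \frac{14}{5}\right)} = -38 + 11 \left(-4\right) 2 \left(- \frac{28}{5}\right) \frac{1}{3 - \frac{28}{5}} = -38 - 44 \cdot 2 \left(- \frac{28}{5}\right) \frac{1}{- \frac{13}{5}} = -38 - 44 \cdot 2 \left(- \frac{28}{5}\right) \left(- \frac{5}{13}\right) = -38 - \frac{2464}{13} = - \frac{2958}{13}$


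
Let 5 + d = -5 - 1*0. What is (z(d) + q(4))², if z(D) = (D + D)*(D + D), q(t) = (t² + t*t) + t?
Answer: 190096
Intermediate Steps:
q(t) = t + 2*t² (q(t) = (t² + t²) + t = 2*t² + t = t + 2*t²)
d = -10 (d = -5 + (-5 - 1*0) = -5 + (-5 + 0) = -5 - 5 = -10)
z(D) = 4*D² (z(D) = (2*D)*(2*D) = 4*D²)
(z(d) + q(4))² = (4*(-10)² + 4*(1 + 2*4))² = (4*100 + 4*(1 + 8))² = (400 + 4*9)² = (400 + 36)² = 436² = 190096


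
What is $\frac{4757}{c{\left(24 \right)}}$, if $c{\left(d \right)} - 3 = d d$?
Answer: $\frac{4757}{579} \approx 8.2159$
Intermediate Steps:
$c{\left(d \right)} = 3 + d^{2}$ ($c{\left(d \right)} = 3 + d d = 3 + d^{2}$)
$\frac{4757}{c{\left(24 \right)}} = \frac{4757}{3 + 24^{2}} = \frac{4757}{3 + 576} = \frac{4757}{579}$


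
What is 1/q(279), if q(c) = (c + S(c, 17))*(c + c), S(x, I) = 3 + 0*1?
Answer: 1/157356 ≈ 6.3550e-6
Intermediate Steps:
S(x, I) = 3 (S(x, I) = 3 + 0 = 3)
q(c) = 2*c*(3 + c) (q(c) = (c + 3)*(c + c) = (3 + c)*(2*c) = 2*c*(3 + c))
1/q(279) = 1/(2*279*(3 + 279)) = 1/(2*279*282) = 1/157356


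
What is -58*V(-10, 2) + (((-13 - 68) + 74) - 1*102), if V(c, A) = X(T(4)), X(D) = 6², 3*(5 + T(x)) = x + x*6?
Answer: -2197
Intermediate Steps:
T(x) = -5 + 7*x/3 (T(x) = -5 + (x + x*6)/3 = -5 + (x + 6*x)/3 = -5 + (7*x)/3 = -5 + 7*x/3)
X(D) = 36
V(c, A) = 36
-58*V(-10, 2) + (((-13 - 68) + 74) - 1*102) = -58*36 + (((-13 - 68) + 74) - 1*102) = -2088 + ((-81 + 74) - 102) = -2088 + (-7 - 102) = -2088 - 109 = -2197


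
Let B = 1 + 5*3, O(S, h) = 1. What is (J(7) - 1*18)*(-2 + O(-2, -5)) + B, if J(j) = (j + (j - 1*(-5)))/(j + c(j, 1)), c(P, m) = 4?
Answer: 355/11 ≈ 32.273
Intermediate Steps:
J(j) = (5 + 2*j)/(4 + j) (J(j) = (j + (j - 1*(-5)))/(j + 4) = (j + (j + 5))/(4 + j) = (j + (5 + j))/(4 + j) = (5 + 2*j)/(4 + j))
B = 16 (B = 1 + 15 = 16)
(J(7) - 1*18)*(-2 + O(-2, -5)) + B = ((5 + 2*7)/(4 + 7) - 1*18)*(-2 + 1) + 16 = ((5 + 14)/11 - 18)*(-1) + 16 = ((1/11)*19 - 18)*(-1) + 16 = (19/11 - 18)*(-1) + 16 = -179/11*(-1) + 16 = 179/11 + 16 = 355/11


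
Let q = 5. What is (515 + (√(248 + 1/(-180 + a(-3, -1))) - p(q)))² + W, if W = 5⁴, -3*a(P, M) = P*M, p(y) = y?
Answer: 47236112/181 + 1020*√8124547/181 ≈ 2.7704e+5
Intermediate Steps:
a(P, M) = -M*P/3 (a(P, M) = -P*M/3 = -M*P/3)
W = 625
(515 + (√(248 + 1/(-180 + a(-3, -1))) - p(q)))² + W = (515 + (√(248 + 1/(-180 - ⅓*(-1)*(-3))) - 1*5))² + 625 = (515 + (√(248 + 1/(-180 - 1)) - 5))² + 625 = (515 + (√(248 + 1/(-181)) - 5))² + 625 = (515 + (√(248 - 1/181) - 5))² + 625 = (515 + (√(44887/181) - 5))² + 625 = (515 + (√8124547/181 - 5))² + 625 = (515 + (-5 + √8124547/181))² + 625 = (510 + √8124547/181)² + 625 = 625 + (510 + √8124547/181)²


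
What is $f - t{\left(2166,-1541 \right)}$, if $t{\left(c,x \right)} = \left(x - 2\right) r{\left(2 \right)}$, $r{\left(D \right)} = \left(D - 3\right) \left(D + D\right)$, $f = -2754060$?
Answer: $-2760232$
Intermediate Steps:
$r{\left(D \right)} = 2 D \left(-3 + D\right)$ ($r{\left(D \right)} = \left(-3 + D\right) 2 D = 2 D \left(-3 + D\right)$)
$t{\left(c,x \right)} = 8 - 4 x$ ($t{\left(c,x \right)} = \left(x - 2\right) 2 \cdot 2 \left(-3 + 2\right) = \left(-2 + x\right) 2 \cdot 2 \left(-1\right) = \left(-2 + x\right) \left(-4\right) = 8 - 4 x$)
$f - t{\left(2166,-1541 \right)} = -2754060 - \left(8 - -6164\right) = -2754060 - \left(8 + 6164\right) = -2754060 - 6172 = -2760232$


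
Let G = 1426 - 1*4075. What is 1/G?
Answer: -1/2649 ≈ -0.00037750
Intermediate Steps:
G = -2649 (G = 1426 - 4075 = -2649)
1/G = 1/(-2649) = -1/2649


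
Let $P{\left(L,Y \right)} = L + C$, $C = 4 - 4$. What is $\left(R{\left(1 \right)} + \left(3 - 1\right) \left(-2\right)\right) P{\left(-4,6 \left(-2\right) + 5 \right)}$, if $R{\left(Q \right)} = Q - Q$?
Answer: $16$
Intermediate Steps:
$C = 0$ ($C = 4 - 4 = 0$)
$R{\left(Q \right)} = 0$
$P{\left(L,Y \right)} = L$ ($P{\left(L,Y \right)} = L + 0 = L$)
$\left(R{\left(1 \right)} + \left(3 - 1\right) \left(-2\right)\right) P{\left(-4,6 \left(-2\right) + 5 \right)} = \left(0 + \left(3 - 1\right) \left(-2\right)\right) \left(-4\right) = \left(0 + 2 \left(-2\right)\right) \left(-4\right) = \left(0 - 4\right) \left(-4\right) = \left(-4\right) \left(-4\right) = 16$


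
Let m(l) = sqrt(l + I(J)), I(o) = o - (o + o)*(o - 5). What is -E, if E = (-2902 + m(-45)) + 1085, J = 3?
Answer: 1817 - I*sqrt(30) ≈ 1817.0 - 5.4772*I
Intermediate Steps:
I(o) = o - 2*o*(-5 + o)
m(l) = sqrt(15 + l) (m(l) = sqrt(l + 3*(11 - 2*3)) = sqrt(l + 3*(11 - 6)) = sqrt(l + 3*5) = sqrt(l + 15) = sqrt(15 + l))
E = -1817 + I*sqrt(30) (E = (-2902 + sqrt(15 - 45)) + 1085 = (-2902 + sqrt(-30)) + 1085 = (-2902 + I*sqrt(30)) + 1085 = -1817 + I*sqrt(30) ≈ -1817.0 + 5.4772*I)
-E = -(-1817 + I*sqrt(30)) = 1817 - I*sqrt(30)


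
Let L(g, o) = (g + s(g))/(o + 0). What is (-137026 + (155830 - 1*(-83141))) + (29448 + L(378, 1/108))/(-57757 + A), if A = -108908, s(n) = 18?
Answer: 5663530403/55555 ≈ 1.0194e+5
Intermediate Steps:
L(g, o) = (18 + g)/o (L(g, o) = (g + 18)/(o + 0) = (18 + g)/o)
(-137026 + (155830 - 1*(-83141))) + (29448 + L(378, 1/108))/(-57757 + A) = (-137026 + (155830 - 1*(-83141))) + (29448 + (18 + 378)/(1/108))/(-57757 - 108908) = (-137026 + (155830 + 83141)) + (29448 + 396/(1/108))/(-166665) = (-137026 + 238971) + (29448 + 108*396)*(-1/166665) = 101945 + (29448 + 42768)*(-1/166665) = 101945 + 72216*(-1/166665) = 101945 - 24072/55555 = 5663530403/55555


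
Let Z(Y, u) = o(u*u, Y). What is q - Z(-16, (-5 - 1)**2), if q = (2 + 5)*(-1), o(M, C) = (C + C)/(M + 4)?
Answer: -2267/325 ≈ -6.9754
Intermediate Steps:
o(M, C) = 2*C/(4 + M) (o(M, C) = (2*C)/(4 + M) = 2*C/(4 + M))
Z(Y, u) = 2*Y/(4 + u**2) (Z(Y, u) = 2*Y/(4 + u*u) = 2*Y/(4 + u**2))
q = -7 (q = 7*(-1) = -7)
q - Z(-16, (-5 - 1)**2) = -7 - 2*(-16)/(4 + ((-5 - 1)**2)**2) = -7 - 2*(-16)/(4 + ((-6)**2)**2) = -7 - 2*(-16)/(4 + 36**2) = -7 - 2*(-16)/(4 + 1296) = -7 - 2*(-16)/1300 = -7 - 1*(-8/325) = -7 + 8/325 = -2267/325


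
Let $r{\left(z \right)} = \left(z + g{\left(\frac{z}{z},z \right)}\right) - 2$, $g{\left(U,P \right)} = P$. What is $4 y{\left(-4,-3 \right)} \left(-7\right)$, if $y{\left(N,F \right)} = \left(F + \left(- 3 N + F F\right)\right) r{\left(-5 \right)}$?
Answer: $6048$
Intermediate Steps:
$r{\left(z \right)} = -2 + 2 z$ ($r{\left(z \right)} = \left(z + z\right) - 2 = 2 z - 2 = -2 + 2 z$)
$y{\left(N,F \right)} = - 12 F - 12 F^{2} + 36 N$ ($y{\left(N,F \right)} = \left(F + \left(- 3 N + F F\right)\right) \left(-2 + 2 \left(-5\right)\right) = \left(F + \left(- 3 N + F^{2}\right)\right) \left(-2 - 10\right) = \left(F + \left(F^{2} - 3 N\right)\right) \left(-12\right) = \left(F + F^{2} - 3 N\right) \left(-12\right) = - 12 F - 12 F^{2} + 36 N$)
$4 y{\left(-4,-3 \right)} \left(-7\right) = 4 \left(\left(-12\right) \left(-3\right) - 12 \left(-3\right)^{2} + 36 \left(-4\right)\right) \left(-7\right) = 4 \left(36 - 108 - 144\right) \left(-7\right) = 4 \left(-216\right) \left(-7\right) = \left(-864\right) \left(-7\right) = 6048$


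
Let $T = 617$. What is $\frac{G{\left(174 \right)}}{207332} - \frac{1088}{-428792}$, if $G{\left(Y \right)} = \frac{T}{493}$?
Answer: $\frac{13934266519}{5478604418924} \approx 0.0025434$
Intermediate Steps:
$G{\left(Y \right)} = \frac{617}{493}$
$\frac{G{\left(174 \right)}}{207332} - \frac{1088}{-428792} = \frac{617}{493 \cdot 207332} - \frac{1088}{-428792} = \frac{617}{493} \cdot \frac{1}{207332} - - \frac{136}{53599} = \frac{617}{102214676} + \frac{136}{53599} = \frac{13934266519}{5478604418924}$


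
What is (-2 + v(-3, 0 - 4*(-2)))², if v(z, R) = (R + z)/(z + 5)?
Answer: ¼ ≈ 0.25000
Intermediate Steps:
v(z, R) = (R + z)/(5 + z)
(-2 + v(-3, 0 - 4*(-2)))² = (-2 + ((0 - 4*(-2)) - 3)/(5 - 3))² = (-2 + ((0 + 8) - 3)/2)² = (-2 + (8 - 3)/2)² = (-2 + (½)*5)² = (-2 + 5/2)² = (½)² = ¼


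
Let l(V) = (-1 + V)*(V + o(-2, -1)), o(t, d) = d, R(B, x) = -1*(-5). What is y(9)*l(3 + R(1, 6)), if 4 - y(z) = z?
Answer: -245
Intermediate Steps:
R(B, x) = 5
y(z) = 4 - z
l(V) = (-1 + V)**2 (l(V) = (-1 + V)*(V - 1) = (-1 + V)*(-1 + V) = (-1 + V)**2)
y(9)*l(3 + R(1, 6)) = (4 - 1*9)*(1 + (3 + 5)**2 - 2*(3 + 5)) = (4 - 9)*(1 + 8**2 - 2*8) = -5*(1 + 64 - 16) = -5*49 = -245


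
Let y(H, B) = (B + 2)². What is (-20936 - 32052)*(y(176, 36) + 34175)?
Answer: -1887379572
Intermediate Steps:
y(H, B) = (2 + B)²
(-20936 - 32052)*(y(176, 36) + 34175) = (-20936 - 32052)*((2 + 36)² + 34175) = -52988*(38² + 34175) = -52988*(1444 + 34175) = -52988*35619 = -1887379572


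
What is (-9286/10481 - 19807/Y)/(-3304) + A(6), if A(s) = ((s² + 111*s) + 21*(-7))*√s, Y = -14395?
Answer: -73925197/498487679480 + 555*√6 ≈ 1359.5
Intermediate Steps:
A(s) = √s*(-147 + s² + 111*s) (A(s) = ((s² + 111*s) - 147)*√s = (-147 + s² + 111*s)*√s = √s*(-147 + s² + 111*s))
(-9286/10481 - 19807/Y)/(-3304) + A(6) = (-9286/10481 - 19807/(-14395))/(-3304) + √6*(-147 + 6² + 111*6) = (-9286*1/10481 - 19807*(-1/14395))*(-1/3304) + √6*(-147 + 36 + 666) = (-9286/10481 + 19807/14395)*(-1/3304) + √6*555 = (73925197/150873995)*(-1/3304) + 555*√6 = -73925197/498487679480 + 555*√6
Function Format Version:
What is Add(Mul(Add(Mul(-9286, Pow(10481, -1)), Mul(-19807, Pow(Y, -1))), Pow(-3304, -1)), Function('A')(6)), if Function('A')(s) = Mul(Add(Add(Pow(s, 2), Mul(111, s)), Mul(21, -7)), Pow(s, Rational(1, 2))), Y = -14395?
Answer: Add(Rational(-73925197, 498487679480), Mul(555, Pow(6, Rational(1, 2)))) ≈ 1359.5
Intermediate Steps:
Function('A')(s) = Mul(Pow(s, Rational(1, 2)), Add(-147, Pow(s, 2), Mul(111, s))) (Function('A')(s) = Mul(Add(Add(Pow(s, 2), Mul(111, s)), -147), Pow(s, Rational(1, 2))) = Mul(Add(-147, Pow(s, 2), Mul(111, s)), Pow(s, Rational(1, 2))) = Mul(Pow(s, Rational(1, 2)), Add(-147, Pow(s, 2), Mul(111, s))))
Add(Mul(Add(Mul(-9286, Pow(10481, -1)), Mul(-19807, Pow(Y, -1))), Pow(-3304, -1)), Function('A')(6)) = Add(Mul(Add(Mul(-9286, Pow(10481, -1)), Mul(-19807, Pow(-14395, -1))), Pow(-3304, -1)), Mul(Pow(6, Rational(1, 2)), Add(-147, Pow(6, 2), Mul(111, 6)))) = Add(Mul(Add(Mul(-9286, Rational(1, 10481)), Mul(-19807, Rational(-1, 14395))), Rational(-1, 3304)), Mul(Pow(6, Rational(1, 2)), Add(-147, 36, 666))) = Add(Mul(Add(Rational(-9286, 10481), Rational(19807, 14395)), Rational(-1, 3304)), Mul(Pow(6, Rational(1, 2)), 555)) = Add(Mul(Rational(73925197, 150873995), Rational(-1, 3304)), Mul(555, Pow(6, Rational(1, 2)))) = Add(Rational(-73925197, 498487679480), Mul(555, Pow(6, Rational(1, 2))))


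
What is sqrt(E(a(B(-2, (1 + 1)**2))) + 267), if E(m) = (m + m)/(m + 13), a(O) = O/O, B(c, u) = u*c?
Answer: sqrt(13090)/7 ≈ 16.345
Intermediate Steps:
B(c, u) = c*u
a(O) = 1
E(m) = 2*m/(13 + m) (E(m) = (2*m)/(13 + m) = 2*m/(13 + m))
sqrt(E(a(B(-2, (1 + 1)**2))) + 267) = sqrt(2*1/(13 + 1) + 267) = sqrt(2*1/14 + 267) = sqrt(2*1*(1/14) + 267) = sqrt(1/7 + 267) = sqrt(1870/7) = sqrt(13090)/7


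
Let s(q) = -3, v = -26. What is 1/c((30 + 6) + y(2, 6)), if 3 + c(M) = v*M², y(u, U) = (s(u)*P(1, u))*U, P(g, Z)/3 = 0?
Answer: -1/33699 ≈ -2.9674e-5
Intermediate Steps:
P(g, Z) = 0 (P(g, Z) = 3*0 = 0)
y(u, U) = 0 (y(u, U) = (-3*0)*U = 0*U = 0)
c(M) = -3 - 26*M²
1/c((30 + 6) + y(2, 6)) = 1/(-3 - 26*((30 + 6) + 0)²) = 1/(-3 - 26*(36 + 0)²) = 1/(-3 - 26*36²) = 1/(-3 - 26*1296) = 1/(-3 - 33696) = 1/(-33699) = -1/33699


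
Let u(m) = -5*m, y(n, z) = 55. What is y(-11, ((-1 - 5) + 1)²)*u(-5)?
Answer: 1375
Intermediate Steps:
y(-11, ((-1 - 5) + 1)²)*u(-5) = 55*(-5*(-5)) = 55*25 = 1375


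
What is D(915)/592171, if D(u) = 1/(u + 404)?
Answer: 1/781073549 ≈ 1.2803e-9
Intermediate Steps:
D(u) = 1/(404 + u)
D(915)/592171 = 1/((404 + 915)*592171) = (1/592171)/1319 = (1/1319)*(1/592171) = 1/781073549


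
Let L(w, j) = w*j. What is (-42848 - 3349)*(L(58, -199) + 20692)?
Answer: -422702550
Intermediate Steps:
L(w, j) = j*w
(-42848 - 3349)*(L(58, -199) + 20692) = (-42848 - 3349)*(-199*58 + 20692) = -46197*(-11542 + 20692) = -46197*9150 = -422702550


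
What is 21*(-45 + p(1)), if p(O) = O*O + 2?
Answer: -882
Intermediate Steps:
p(O) = 2 + O**2 (p(O) = O**2 + 2 = 2 + O**2)
21*(-45 + p(1)) = 21*(-45 + (2 + 1**2)) = 21*(-45 + (2 + 1)) = 21*(-45 + 3) = 21*(-42) = -882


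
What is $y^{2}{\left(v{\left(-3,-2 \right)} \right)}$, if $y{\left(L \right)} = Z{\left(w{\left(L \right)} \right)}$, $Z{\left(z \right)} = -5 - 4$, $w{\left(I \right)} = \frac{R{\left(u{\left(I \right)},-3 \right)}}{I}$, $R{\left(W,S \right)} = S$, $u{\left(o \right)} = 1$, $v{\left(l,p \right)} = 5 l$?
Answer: $81$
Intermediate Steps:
$w{\left(I \right)} = - \frac{3}{I}$
$Z{\left(z \right)} = -9$
$y{\left(L \right)} = -9$
$y^{2}{\left(v{\left(-3,-2 \right)} \right)} = \left(-9\right)^{2} = 81$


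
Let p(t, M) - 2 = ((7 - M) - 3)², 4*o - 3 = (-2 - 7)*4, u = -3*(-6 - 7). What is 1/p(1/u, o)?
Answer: 16/2433 ≈ 0.0065762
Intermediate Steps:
u = 39 (u = -3*(-13) = 39)
o = -33/4 (o = ¾ + ((-2 - 7)*4)/4 = ¾ + (-9*4)/4 = ¾ + (¼)*(-36) = ¾ - 9 = -33/4 ≈ -8.2500)
p(t, M) = 2 + (4 - M)² (p(t, M) = 2 + ((7 - M) - 3)² = 2 + (4 - M)²)
1/p(1/u, o) = 1/(2 + (-4 - 33/4)²) = 1/(2 + (-49/4)²) = 1/(2 + 2401/16) = 1/(2433/16) = 16/2433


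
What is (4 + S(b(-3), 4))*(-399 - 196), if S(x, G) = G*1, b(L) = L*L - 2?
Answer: -4760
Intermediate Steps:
b(L) = -2 + L² (b(L) = L² - 2 = -2 + L²)
S(x, G) = G
(4 + S(b(-3), 4))*(-399 - 196) = (4 + 4)*(-399 - 196) = 8*(-595) = -4760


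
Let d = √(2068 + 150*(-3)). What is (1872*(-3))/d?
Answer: -2808*√1618/809 ≈ -139.62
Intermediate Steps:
d = √1618 (d = √(2068 - 450) = √1618 ≈ 40.224)
(1872*(-3))/d = (1872*(-3))/(√1618) = -2808*√1618/809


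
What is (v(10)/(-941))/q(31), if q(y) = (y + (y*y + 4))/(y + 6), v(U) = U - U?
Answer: 0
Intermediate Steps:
v(U) = 0
q(y) = (4 + y + y²)/(6 + y) (q(y) = (y + (y² + 4))/(6 + y) = (y + (4 + y²))/(6 + y) = (4 + y + y²)/(6 + y))
(v(10)/(-941))/q(31) = (0/(-941))/(((4 + 31 + 31²)/(6 + 31))) = (0*(-1/941))/(((4 + 31 + 961)/37)) = 0/(((1/37)*996)) = 0/(996/37) = 0*(37/996) = 0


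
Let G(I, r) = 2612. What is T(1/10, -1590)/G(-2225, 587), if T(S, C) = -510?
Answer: -255/1306 ≈ -0.19525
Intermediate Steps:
T(1/10, -1590)/G(-2225, 587) = -510/2612 = -510*1/2612 = -255/1306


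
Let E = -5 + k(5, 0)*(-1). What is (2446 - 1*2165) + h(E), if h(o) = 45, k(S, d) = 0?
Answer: 326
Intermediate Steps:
E = -5 (E = -5 + 0*(-1) = -5 + 0 = -5)
(2446 - 1*2165) + h(E) = (2446 - 1*2165) + 45 = (2446 - 2165) + 45 = 281 + 45 = 326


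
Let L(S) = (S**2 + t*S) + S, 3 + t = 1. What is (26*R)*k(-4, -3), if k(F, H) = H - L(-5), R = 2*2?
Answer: -3432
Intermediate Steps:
t = -2 (t = -3 + 1 = -2)
L(S) = S**2 - S (L(S) = (S**2 - 2*S) + S = S**2 - S)
R = 4
k(F, H) = -30 + H (k(F, H) = H - (-5)*(-1 - 5) = H - (-5)*(-6) = H - 1*30 = H - 30 = -30 + H)
(26*R)*k(-4, -3) = (26*4)*(-30 - 3) = 104*(-33) = -3432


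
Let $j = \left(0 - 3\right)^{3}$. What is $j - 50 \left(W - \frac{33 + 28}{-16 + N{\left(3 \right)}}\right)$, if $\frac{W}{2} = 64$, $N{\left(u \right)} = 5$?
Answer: $- \frac{73747}{11} \approx -6704.3$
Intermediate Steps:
$W = 128$ ($W = 2 \cdot 64 = 128$)
$j = -27$ ($j = \left(0 - 3\right)^{3} = \left(-3\right)^{3} = -27$)
$j - 50 \left(W - \frac{33 + 28}{-16 + N{\left(3 \right)}}\right) = -27 - 50 \left(128 - \frac{33 + 28}{-16 + 5}\right) = -27 - 50 \left(128 - \frac{61}{-11}\right) = -27 - 50 \left(128 - 61 \left(- \frac{1}{11}\right)\right) = -27 - 50 \left(128 - - \frac{61}{11}\right) = -27 - 50 \left(128 + \frac{61}{11}\right) = -27 - \frac{73450}{11} = - \frac{73747}{11}$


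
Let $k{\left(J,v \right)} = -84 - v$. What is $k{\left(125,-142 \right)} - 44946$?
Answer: $-44888$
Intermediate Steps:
$k{\left(125,-142 \right)} - 44946 = \left(-84 - -142\right) - 44946 = \left(-84 + 142\right) - 44946 = 58 - 44946 = -44888$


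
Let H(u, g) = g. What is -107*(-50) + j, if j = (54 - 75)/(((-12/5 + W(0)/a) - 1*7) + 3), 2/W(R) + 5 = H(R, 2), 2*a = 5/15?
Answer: 278305/52 ≈ 5352.0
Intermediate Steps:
a = ⅙ (a = (5/15)/2 = (5*(1/15))/2 = (½)*(⅓) = ⅙ ≈ 0.16667)
W(R) = -⅔ (W(R) = 2/(-5 + 2) = 2/(-3) = 2*(-⅓) = -⅔)
j = 105/52 (j = (54 - 75)/(((-12/5 - 2/(3*⅙)) - 1*7) + 3) = -21/(((-12*⅕ - ⅔*6) - 7) + 3) = -21/(((-12/5 - 4) - 7) + 3) = -21/((-32/5 - 7) + 3) = -21/(-67/5 + 3) = -21/(-52/5) = -21*(-5/52) = 105/52 ≈ 2.0192)
-107*(-50) + j = -107*(-50) + 105/52 = 5350 + 105/52 = 278305/52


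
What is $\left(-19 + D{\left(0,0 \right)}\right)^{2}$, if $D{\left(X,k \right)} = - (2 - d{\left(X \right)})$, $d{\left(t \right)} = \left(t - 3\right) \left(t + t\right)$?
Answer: $441$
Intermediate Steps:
$d{\left(t \right)} = 2 t \left(-3 + t\right)$ ($d{\left(t \right)} = \left(-3 + t\right) 2 t = 2 t \left(-3 + t\right)$)
$D{\left(X,k \right)} = -2 + 2 X \left(-3 + X\right)$ ($D{\left(X,k \right)} = - (2 - 2 X \left(-3 + X\right)) = -2 + 2 X \left(-3 + X\right)$)
$\left(-19 + D{\left(0,0 \right)}\right)^{2} = \left(-19 - \left(2 + 0 \left(-3 + 0\right)\right)\right)^{2} = \left(-19 - \left(2 + 0 \left(-3\right)\right)\right)^{2} = \left(-19 + \left(-2 + 0\right)\right)^{2} = \left(-19 - 2\right)^{2} = \left(-21\right)^{2} = 441$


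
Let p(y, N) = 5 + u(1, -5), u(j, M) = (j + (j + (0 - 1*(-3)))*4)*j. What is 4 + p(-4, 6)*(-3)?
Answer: -62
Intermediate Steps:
u(j, M) = j*(12 + 5*j) (u(j, M) = (j + (j + (0 + 3))*4)*j = (j + (j + 3)*4)*j = (j + (3 + j)*4)*j = (j + (12 + 4*j))*j = (12 + 5*j)*j = j*(12 + 5*j))
p(y, N) = 22 (p(y, N) = 5 + 1*(12 + 5*1) = 5 + 1*(12 + 5) = 5 + 1*17 = 5 + 17 = 22)
4 + p(-4, 6)*(-3) = 4 + 22*(-3) = 4 - 66 = -62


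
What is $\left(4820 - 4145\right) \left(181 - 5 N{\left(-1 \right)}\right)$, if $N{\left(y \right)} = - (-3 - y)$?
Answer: $115425$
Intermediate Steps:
$N{\left(y \right)} = 3 + y$
$\left(4820 - 4145\right) \left(181 - 5 N{\left(-1 \right)}\right) = \left(4820 - 4145\right) \left(181 - 5 \left(3 - 1\right)\right) = 675 \left(181 - 10\right) = 675 \cdot 171 = 115425$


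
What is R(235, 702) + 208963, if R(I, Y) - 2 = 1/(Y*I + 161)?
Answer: 34506599416/165131 ≈ 2.0897e+5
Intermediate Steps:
R(I, Y) = 2 + 1/(161 + I*Y) (R(I, Y) = 2 + 1/(Y*I + 161) = 2 + 1/(I*Y + 161) = 2 + 1/(161 + I*Y))
R(235, 702) + 208963 = (323 + 2*235*702)/(161 + 235*702) + 208963 = (323 + 329940)/(161 + 164970) + 208963 = 330263/165131 + 208963 = 34506599416/165131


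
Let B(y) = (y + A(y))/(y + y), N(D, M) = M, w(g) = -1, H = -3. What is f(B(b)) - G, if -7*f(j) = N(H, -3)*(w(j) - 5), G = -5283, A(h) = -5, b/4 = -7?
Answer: 36963/7 ≈ 5280.4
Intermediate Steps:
b = -28 (b = 4*(-7) = -28)
B(y) = (-5 + y)/(2*y) (B(y) = (y - 5)/(y + y) = (-5 + y)/((2*y)) = (-5 + y)*(1/(2*y)) = (-5 + y)/(2*y))
f(j) = -18/7 (f(j) = -(-3)*(-1 - 5)/7 = -(-3)*(-6)/7 = -1/7*18 = -18/7)
f(B(b)) - G = -18/7 - 1*(-5283) = -18/7 + 5283 = 36963/7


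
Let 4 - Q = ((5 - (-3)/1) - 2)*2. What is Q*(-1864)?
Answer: 14912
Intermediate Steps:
Q = -8 (Q = 4 - ((5 - (-3)/1) - 2)*2 = 4 - ((5 - (-3)) - 2)*2 = 4 - ((5 - 1*(-3)) - 2)*2 = 4 - ((5 + 3) - 2)*2 = 4 - (8 - 2)*2 = 4 - 6*2 = 4 - 1*12 = 4 - 12 = -8)
Q*(-1864) = -8*(-1864) = 14912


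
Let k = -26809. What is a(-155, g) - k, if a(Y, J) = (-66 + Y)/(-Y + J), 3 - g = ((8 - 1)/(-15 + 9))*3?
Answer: 509345/19 ≈ 26808.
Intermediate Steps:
g = 13/2 (g = 3 - (8 - 1)/(-15 + 9)*3 = 3 - 7/(-6)*3 = 3 - 7*(-⅙)*3 = 3 - (-7)*3/6 = 3 - 1*(-7/2) = 3 + 7/2 = 13/2 ≈ 6.5000)
a(Y, J) = (-66 + Y)/(J - Y)
a(-155, g) - k = (-66 - 155)/(13/2 - 1*(-155)) - 1*(-26809) = -221/(13/2 + 155) + 26809 = -221/(323/2) + 26809 = (2/323)*(-221) + 26809 = -26/19 + 26809 = 509345/19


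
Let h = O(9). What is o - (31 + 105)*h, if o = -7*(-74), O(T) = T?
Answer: -706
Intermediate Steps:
h = 9
o = 518
o - (31 + 105)*h = 518 - (31 + 105)*9 = 518 - 136*9 = 518 - 1*1224 = 518 - 1224 = -706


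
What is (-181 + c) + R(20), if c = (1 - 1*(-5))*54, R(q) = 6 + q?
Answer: 169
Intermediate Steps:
c = 324 (c = (1 + 5)*54 = 6*54 = 324)
(-181 + c) + R(20) = (-181 + 324) + (6 + 20) = 143 + 26 = 169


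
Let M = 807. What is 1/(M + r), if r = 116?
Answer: 1/923 ≈ 0.0010834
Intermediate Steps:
1/(M + r) = 1/(807 + 116) = 1/923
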